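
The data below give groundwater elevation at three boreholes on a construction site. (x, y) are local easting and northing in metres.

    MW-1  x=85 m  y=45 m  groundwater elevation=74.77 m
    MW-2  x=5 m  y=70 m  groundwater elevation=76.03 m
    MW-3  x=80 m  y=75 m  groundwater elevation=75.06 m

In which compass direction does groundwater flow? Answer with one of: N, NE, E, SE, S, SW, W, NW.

Taking MW-1 as reference: MW-2−MW-1 = (-80, 25, +1.26); MW-3−MW-1 = (-5, 30, +0.29).
Determinant of the coordinate differences = (-80)·30 − (-5)·25 = -2275.
∂h/∂x = [(+1.26)·30 − (+0.29)·25] / -2275 = -0.01343
∂h/∂y = [(-80)·(+0.29) − (-5)·(+1.26)] / -2275 = +0.007429
Flow = −∇h = (+0.01343 east, -0.007429 north), which points southeast.

SE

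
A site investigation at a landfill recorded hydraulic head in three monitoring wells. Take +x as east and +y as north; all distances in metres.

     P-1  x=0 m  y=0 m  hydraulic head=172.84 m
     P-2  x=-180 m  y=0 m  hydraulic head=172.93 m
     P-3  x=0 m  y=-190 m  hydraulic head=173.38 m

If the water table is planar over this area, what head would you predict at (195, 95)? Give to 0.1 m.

172.5 m

∂h/∂x = (172.93 − 172.84) / (-180 − 0) = -0.0005000
∂h/∂y = (173.38 − 172.84) / (-190 − 0) = -0.002842
h(195, 95) = 172.84 + (-0.0005000)·(195) + (-0.002842)·(95) = 172.84 -0.098 -0.270 = 172.472 m.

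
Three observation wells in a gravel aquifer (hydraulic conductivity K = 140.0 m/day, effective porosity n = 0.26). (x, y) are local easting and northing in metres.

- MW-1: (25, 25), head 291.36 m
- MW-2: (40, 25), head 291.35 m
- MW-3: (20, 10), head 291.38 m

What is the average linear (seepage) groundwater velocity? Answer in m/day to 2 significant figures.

0.70 m/day

Taking MW-1 as reference: MW-2−MW-1 = (15, 0, -0.01); MW-3−MW-1 = (-5, -15, +0.02).
Solve a·Δx + b·Δy = Δh: det = 15·(-15) − (-5)·0 = -225.
∂h/∂x = [(-0.01)·(-15) − (+0.02)·0] / -225 = -0.0006667
∂h/∂y = [15·(+0.02) − (-5)·(-0.01)] / -225 = -0.001111
|∇h| = √(-0.0006667² + -0.001111²) = 0.001296
Seepage velocity v = K·i/n = 140.0 × 0.001296 / 0.26 = 0.6978 m/day.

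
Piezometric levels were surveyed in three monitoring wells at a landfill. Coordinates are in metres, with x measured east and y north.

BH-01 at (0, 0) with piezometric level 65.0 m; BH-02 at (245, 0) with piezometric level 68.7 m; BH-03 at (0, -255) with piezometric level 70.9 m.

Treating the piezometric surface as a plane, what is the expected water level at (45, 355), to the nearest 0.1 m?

57.5 m

∂h/∂x = (68.7 − 65.0) / (245 − 0) = +0.01510
∂h/∂y = (70.9 − 65.0) / (-255 − 0) = -0.02314
h(45, 355) = 65.0 + (+0.01510)·(45) + (-0.02314)·(355) = 65.0 +0.680 -8.214 = 57.466 m.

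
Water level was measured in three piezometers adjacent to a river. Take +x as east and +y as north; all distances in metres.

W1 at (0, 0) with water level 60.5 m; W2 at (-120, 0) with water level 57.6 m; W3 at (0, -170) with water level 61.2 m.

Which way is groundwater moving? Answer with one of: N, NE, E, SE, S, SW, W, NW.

W

∂h/∂x = (57.6 − 60.5) / (-120 − 0) = +0.02417
∂h/∂y = (61.2 − 60.5) / (-170 − 0) = -0.004118
Flow = −∇h = (-0.02417 east, +0.004118 north), which points west.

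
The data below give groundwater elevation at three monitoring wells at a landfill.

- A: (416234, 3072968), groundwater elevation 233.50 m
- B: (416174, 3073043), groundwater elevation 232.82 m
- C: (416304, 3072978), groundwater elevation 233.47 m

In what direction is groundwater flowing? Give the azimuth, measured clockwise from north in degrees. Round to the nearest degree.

Taking A as reference: B−A = (-60, 75, -0.68); C−A = (70, 10, -0.03).
Solve a·Δx + b·Δy = Δh: det = (-60)·10 − 70·75 = -5850.
∂h/∂x = [(-0.68)·10 − (-0.03)·75] / -5850 = +0.0007778
∂h/∂y = [(-60)·(-0.03) − 70·(-0.68)] / -5850 = -0.008444
Flow direction (−∇h) has components (-0.0007778 E, +0.008444 N).
Azimuth = atan2(E, N) = atan2(-0.0007778, +0.008444) = 354.7° ≈ 355°.

355°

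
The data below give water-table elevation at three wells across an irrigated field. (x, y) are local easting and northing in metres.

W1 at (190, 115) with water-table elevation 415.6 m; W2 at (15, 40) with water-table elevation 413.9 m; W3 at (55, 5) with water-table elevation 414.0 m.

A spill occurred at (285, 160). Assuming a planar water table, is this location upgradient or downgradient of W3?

upgradient

Differences from W1: to W2 (Δx, Δy, Δh) = (-175, -75, -1.7); to W3 = (-135, -110, -1.6).
Determinant of the coordinate differences = (-175)·(-110) − (-135)·(-75) = 9125.
∂h/∂x = [(-1.7)·(-110) − (-1.6)·(-75)] / 9125 = +0.007342
∂h/∂y = [(-175)·(-1.6) − (-135)·(-1.7)] / 9125 = +0.005534
Head at (285, 160) = 415.6 + (+0.007342)·(95) + (+0.005534)·(45) = 416.55 m.
That is higher than the 414.0 m at W3, so the point is upgradient.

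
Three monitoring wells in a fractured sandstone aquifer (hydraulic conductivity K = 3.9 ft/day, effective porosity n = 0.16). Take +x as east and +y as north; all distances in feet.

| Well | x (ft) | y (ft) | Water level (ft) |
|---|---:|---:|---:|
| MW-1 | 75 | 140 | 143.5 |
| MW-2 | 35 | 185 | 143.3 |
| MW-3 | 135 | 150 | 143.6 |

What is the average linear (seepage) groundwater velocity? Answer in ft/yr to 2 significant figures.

With h = a·x + b·y + c and MW-1 as origin, the differences give:
  (-40)·a + 45·b = -0.2
  60·a + 10·b = +0.1
Eliminate b (×10 and ×45, subtract): -3100·a = -6.50 → a = ∂h/∂x = +0.002097
Back-substitute: b = ∂h/∂y = -0.002581.
|∇h| = √(0.002097² + -0.002581²) = 0.003326
Seepage velocity v = K·i/n = 3.9 × 0.003326 / 0.16 = 0.08107 ft/day = 29.61 ft/yr.

30 ft/yr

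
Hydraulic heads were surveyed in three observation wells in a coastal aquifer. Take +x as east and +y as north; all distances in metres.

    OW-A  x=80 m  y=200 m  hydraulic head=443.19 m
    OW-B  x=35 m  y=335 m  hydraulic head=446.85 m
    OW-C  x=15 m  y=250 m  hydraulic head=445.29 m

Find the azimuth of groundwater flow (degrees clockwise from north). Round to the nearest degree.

145°

With h = a·x + b·y + c and OW-A as origin, the differences give:
  (-45)·a + 135·b = +3.66
  (-65)·a + 50·b = +2.10
Eliminate b (×50 and ×135, subtract): 6525·a = -100.500 → a = ∂h/∂x = -0.01540
Back-substitute: b = ∂h/∂y = +0.02198.
Flow direction (−∇h) has components (+0.01540 E, -0.02198 N).
Azimuth = atan2(E, N) = atan2(+0.01540, -0.02198) = 145.0° ≈ 145°.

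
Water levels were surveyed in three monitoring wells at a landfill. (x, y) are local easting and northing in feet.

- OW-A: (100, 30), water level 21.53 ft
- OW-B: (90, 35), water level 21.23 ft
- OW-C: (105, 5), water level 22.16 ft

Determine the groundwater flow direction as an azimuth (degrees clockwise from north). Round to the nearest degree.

Three-point gradient (reference OW-A): Δ to OW-B = (-10, 5, -0.30), Δ to OW-C = (5, -25, +0.63).
∂h/∂x = +0.01933, ∂h/∂y = -0.02133 (det = 225).
Flow direction (−∇h) has components (-0.01933 E, +0.02133 N).
Azimuth = atan2(E, N) = atan2(-0.01933, +0.02133) = 317.8° ≈ 318°.

318°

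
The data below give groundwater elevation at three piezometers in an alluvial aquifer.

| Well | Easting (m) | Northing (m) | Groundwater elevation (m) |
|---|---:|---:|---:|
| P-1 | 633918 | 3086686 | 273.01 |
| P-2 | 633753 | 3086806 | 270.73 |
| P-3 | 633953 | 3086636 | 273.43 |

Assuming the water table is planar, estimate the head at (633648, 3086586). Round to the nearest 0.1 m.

With h = a·x + b·y + c and P-1 as origin, the differences give:
  (-165)·a + 120·b = -2.28
  35·a + (-50)·b = +0.42
Eliminate b (×(-50) and ×120, subtract): 4050·a = 63.600 → a = ∂h/∂x = +0.01570
Back-substitute: b = ∂h/∂y = +0.002593.
h(633648, 3086586) = 273.01 + (+0.01570)·(-270) + (+0.002593)·(-100) = 273.01 -4.240 -0.259 = 268.511 m.

268.5 m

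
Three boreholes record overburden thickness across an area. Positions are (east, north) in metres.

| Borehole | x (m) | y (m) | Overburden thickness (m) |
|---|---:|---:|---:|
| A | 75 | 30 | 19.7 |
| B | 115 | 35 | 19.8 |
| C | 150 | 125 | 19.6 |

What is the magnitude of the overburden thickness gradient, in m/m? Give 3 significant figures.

0.00445 m/m

With d = a·x + b·y + c and A as origin, the differences give:
  40·a + 5·b = +0.1
  75·a + 95·b = -0.1
Eliminate b (×95 and ×5, subtract): 3425·a = 10.00 → a = ∂d/∂x = +0.002920
Back-substitute: b = ∂d/∂y = -0.003358.
|∇f| = √(0.002920² + -0.003358²) = 0.00445 m/m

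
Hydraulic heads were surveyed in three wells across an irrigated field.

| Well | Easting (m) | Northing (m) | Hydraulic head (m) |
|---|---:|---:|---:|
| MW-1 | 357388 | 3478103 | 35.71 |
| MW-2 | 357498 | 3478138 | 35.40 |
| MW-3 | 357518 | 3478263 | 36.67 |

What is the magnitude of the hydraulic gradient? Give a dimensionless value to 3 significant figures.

0.0129

Taking MW-1 as reference: MW-2−MW-1 = (110, 35, -0.31); MW-3−MW-1 = (130, 160, +0.96).
Determinant of the coordinate differences = 110·160 − 130·35 = 13050.
∂h/∂x = [(-0.31)·160 − (+0.96)·35] / 13050 = -0.006375
∂h/∂y = [110·(+0.96) − 130·(-0.31)] / 13050 = +0.01118
|∇h| = √(-0.006375² + 0.01118²) = 0.01287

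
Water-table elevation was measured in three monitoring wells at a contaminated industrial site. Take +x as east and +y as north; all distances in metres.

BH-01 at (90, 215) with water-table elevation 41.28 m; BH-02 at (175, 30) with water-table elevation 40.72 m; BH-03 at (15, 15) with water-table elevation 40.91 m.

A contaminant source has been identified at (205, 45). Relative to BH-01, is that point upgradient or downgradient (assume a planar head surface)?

Differences from BH-01: to BH-02 (Δx, Δy, Δh) = (85, -185, -0.56); to BH-03 = (-75, -200, -0.37).
Solve a·Δx + b·Δy = Δh: det = 85·(-200) − (-75)·(-185) = -30875.
∂h/∂x = [(-0.56)·(-200) − (-0.37)·(-185)] / -30875 = -0.001411
∂h/∂y = [85·(-0.37) − (-75)·(-0.56)] / -30875 = +0.002379
Head at (205, 45) = 41.28 + (-0.001411)·(115) + (+0.002379)·(-170) = 40.71 m.
That is lower than the 41.28 m at BH-01, so the point is downgradient.

downgradient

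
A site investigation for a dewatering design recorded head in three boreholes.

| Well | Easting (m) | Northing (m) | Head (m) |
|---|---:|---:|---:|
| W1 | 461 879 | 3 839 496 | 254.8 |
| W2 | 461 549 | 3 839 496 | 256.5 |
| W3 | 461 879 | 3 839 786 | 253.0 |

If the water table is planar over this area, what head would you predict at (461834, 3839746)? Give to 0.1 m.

∂h/∂x = (256.5 − 254.8) / (461549 − 461879) = -0.005152
∂h/∂y = (253.0 − 254.8) / (3839786 − 3839496) = -0.006207
h(461834, 3839746) = 254.8 + (-0.005152)·(-45) + (-0.006207)·(250) = 254.8 +0.232 -1.552 = 253.480 m.

253.5 m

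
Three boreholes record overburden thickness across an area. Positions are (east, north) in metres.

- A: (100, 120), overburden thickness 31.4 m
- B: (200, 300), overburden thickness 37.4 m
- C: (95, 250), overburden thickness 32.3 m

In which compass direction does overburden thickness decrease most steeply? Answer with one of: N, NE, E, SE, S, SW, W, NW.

W

With d = a·x + b·y + c and A as origin, the differences give:
  100·a + 180·b = +6.0
  (-5)·a + 130·b = +0.9
Eliminate b (×130 and ×180, subtract): 13900·a = 618.00 → a = ∂d/∂x = +0.04446
Back-substitute: b = ∂d/∂y = +0.008633.
Steepest decrease is along −∇f = (-0.04446 E, -0.008633 N) → west.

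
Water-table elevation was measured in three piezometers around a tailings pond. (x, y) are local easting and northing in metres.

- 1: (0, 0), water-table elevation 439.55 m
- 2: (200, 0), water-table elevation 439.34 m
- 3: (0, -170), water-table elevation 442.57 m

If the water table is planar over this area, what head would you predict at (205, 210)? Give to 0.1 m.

∂h/∂x = (439.34 − 439.55) / (200 − 0) = -0.001050
∂h/∂y = (442.57 − 439.55) / (-170 − 0) = -0.01776
h(205, 210) = 439.55 + (-0.001050)·(205) + (-0.01776)·(210) = 439.55 -0.215 -3.731 = 435.604 m.

435.6 m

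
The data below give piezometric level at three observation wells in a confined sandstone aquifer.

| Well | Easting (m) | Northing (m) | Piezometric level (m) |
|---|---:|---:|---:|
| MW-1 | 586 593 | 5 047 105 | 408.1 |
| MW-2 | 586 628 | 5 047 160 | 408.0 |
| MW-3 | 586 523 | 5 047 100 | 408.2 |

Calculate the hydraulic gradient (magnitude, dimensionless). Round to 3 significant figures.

0.00166

Differences from MW-1: to MW-2 (Δx, Δy, Δh) = (35, 55, -0.1); to MW-3 = (-70, -5, +0.1).
Solve a·Δx + b·Δy = Δh: det = 35·(-5) − (-70)·55 = 3675.
∂h/∂x = [(-0.1)·(-5) − (+0.1)·55] / 3675 = -0.001361
∂h/∂y = [35·(+0.1) − (-70)·(-0.1)] / 3675 = -0.0009524
|∇h| = √(-0.001361² + -0.0009524²) = 0.001661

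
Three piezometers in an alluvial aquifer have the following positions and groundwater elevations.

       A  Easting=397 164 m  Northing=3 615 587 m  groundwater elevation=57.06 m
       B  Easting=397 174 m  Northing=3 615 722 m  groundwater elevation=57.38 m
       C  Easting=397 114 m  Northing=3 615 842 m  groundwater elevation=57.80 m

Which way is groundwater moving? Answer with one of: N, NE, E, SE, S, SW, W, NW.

SE

With h = a·x + b·y + c and A as origin, the differences give:
  10·a + 135·b = +0.32
  (-50)·a + 255·b = +0.74
Eliminate b (×255 and ×135, subtract): 9300·a = -18.300 → a = ∂h/∂x = -0.001968
Back-substitute: b = ∂h/∂y = +0.002516.
Flow = −∇h = (+0.001968 east, -0.002516 north), which points southeast.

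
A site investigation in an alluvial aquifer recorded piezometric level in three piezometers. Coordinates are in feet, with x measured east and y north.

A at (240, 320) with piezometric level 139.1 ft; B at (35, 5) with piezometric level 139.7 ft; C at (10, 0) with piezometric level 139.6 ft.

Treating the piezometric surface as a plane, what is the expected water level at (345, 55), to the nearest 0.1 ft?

Three-point gradient (reference A): Δ to B = (-205, -315, +0.6), Δ to C = (-230, -320, +0.5).
∂h/∂x = +0.005036, ∂h/∂y = -0.005182 (det = -6850).
h(345, 55) = 139.1 + (+0.005036)·(105) + (-0.005182)·(-265) = 139.1 +0.529 +1.373 = 141.002 ft.

141.0 ft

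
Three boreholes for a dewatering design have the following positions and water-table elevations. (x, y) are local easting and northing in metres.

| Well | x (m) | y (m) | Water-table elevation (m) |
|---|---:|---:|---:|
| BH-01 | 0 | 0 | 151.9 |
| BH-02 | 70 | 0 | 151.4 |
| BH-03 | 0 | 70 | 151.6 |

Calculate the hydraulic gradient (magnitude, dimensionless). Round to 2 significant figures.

∂h/∂x = (151.4 − 151.9) / (70 − 0) = -0.007143
∂h/∂y = (151.6 − 151.9) / (70 − 0) = -0.004286
|∇h| = √(-0.007143² + -0.004286²) = 0.00833

0.0083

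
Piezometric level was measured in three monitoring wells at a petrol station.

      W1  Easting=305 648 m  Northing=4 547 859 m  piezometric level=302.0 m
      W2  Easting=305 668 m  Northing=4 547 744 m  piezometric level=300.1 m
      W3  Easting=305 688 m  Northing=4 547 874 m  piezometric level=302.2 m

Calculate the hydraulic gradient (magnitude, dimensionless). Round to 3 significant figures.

0.0164

With h = a·x + b·y + c and W1 as origin, the differences give:
  20·a + (-115)·b = -1.9
  40·a + 15·b = +0.2
Eliminate b (×15 and ×(-115), subtract): 4900·a = -5.50 → a = ∂h/∂x = -0.001122
Back-substitute: b = ∂h/∂y = +0.01633.
|∇h| = √(-0.001122² + 0.01633²) = 0.01637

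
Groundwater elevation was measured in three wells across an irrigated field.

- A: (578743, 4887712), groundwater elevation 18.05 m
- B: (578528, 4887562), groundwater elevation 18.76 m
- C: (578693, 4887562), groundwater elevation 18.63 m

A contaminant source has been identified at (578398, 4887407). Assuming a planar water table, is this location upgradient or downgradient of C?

Three-point gradient (reference A): Δ to B = (-215, -150, +0.71), Δ to C = (-50, -150, +0.58).
∂h/∂x = -0.0007879, ∂h/∂y = -0.003604 (det = 24750).
Head at (578398, 4887407) = 18.05 + (-0.0007879)·(-345) + (-0.003604)·(-305) = 19.42 m.
That is higher than the 18.63 m at C, so the point is upgradient.

upgradient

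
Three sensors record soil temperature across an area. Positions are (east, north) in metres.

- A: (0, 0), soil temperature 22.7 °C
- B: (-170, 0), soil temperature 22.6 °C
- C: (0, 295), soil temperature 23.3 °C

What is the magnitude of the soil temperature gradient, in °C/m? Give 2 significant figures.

0.0021 °C/m

∂T/∂x = (22.6 − 22.7) / (-170 − 0) = +0.0005882
∂T/∂y = (23.3 − 22.7) / (295 − 0) = +0.002034
|∇f| = √(0.0005882² + 0.002034²) = 0.002117 °C/m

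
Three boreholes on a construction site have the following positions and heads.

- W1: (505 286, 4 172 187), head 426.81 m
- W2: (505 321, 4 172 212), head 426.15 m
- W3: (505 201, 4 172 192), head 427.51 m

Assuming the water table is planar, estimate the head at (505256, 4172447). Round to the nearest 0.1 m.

423.5 m

Taking W1 as reference: W2−W1 = (35, 25, -0.66); W3−W1 = (-85, 5, +0.70).
Determinant of the coordinate differences = 35·5 − (-85)·25 = 2300.
∂h/∂x = [(-0.66)·5 − (+0.70)·25] / 2300 = -0.009043
∂h/∂y = [35·(+0.70) − (-85)·(-0.66)] / 2300 = -0.01374
h(505256, 4172447) = 426.81 + (-0.009043)·(-30) + (-0.01374)·(260) = 426.81 +0.271 -3.572 = 423.509 m.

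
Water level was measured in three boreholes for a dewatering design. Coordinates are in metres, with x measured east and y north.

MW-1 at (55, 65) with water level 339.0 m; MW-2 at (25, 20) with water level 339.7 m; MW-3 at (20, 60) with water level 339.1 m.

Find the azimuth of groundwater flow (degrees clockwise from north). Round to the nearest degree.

003°

With h = a·x + b·y + c and MW-1 as origin, the differences give:
  (-30)·a + (-45)·b = +0.7
  (-35)·a + (-5)·b = +0.1
Eliminate b (×(-5) and ×(-45), subtract): -1425·a = 1.00 → a = ∂h/∂x = -0.0007018
Back-substitute: b = ∂h/∂y = -0.01509.
Flow direction (−∇h) has components (+0.0007018 E, +0.01509 N).
Azimuth = atan2(E, N) = atan2(+0.0007018, +0.01509) = 2.7° ≈ 003°.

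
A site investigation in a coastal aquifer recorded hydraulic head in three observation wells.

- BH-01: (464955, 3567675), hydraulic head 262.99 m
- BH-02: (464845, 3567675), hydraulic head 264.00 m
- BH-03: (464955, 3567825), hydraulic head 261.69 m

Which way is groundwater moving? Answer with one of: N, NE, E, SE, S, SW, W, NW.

NE

∂h/∂x = (264.00 − 262.99) / (464845 − 464955) = -0.009182
∂h/∂y = (261.69 − 262.99) / (3567825 − 3567675) = -0.008667
Flow = −∇h = (+0.009182 east, +0.008667 north), which points northeast.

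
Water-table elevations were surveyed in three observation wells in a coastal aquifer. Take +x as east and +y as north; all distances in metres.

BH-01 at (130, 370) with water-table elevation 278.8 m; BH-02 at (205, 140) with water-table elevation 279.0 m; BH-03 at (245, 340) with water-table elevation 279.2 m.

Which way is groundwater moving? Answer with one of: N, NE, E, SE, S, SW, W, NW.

W

Differences from BH-01: to BH-02 (Δx, Δy, Δh) = (75, -230, +0.2); to BH-03 = (115, -30, +0.4).
Solve a·Δx + b·Δy = Δh: det = 75·(-30) − 115·(-230) = 24200.
∂h/∂x = [(+0.2)·(-30) − (+0.4)·(-230)] / 24200 = +0.003554
∂h/∂y = [75·(+0.4) − 115·(+0.2)] / 24200 = +0.0002893
Flow = −∇h = (-0.003554 east, -0.0002893 north), which points west.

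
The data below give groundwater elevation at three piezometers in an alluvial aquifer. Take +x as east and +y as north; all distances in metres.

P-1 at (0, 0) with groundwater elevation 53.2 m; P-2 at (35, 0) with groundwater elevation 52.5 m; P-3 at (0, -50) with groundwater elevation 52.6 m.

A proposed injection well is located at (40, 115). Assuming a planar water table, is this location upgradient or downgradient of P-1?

upgradient

∂h/∂x = (52.5 − 53.2) / (35 − 0) = -0.02000
∂h/∂y = (52.6 − 53.2) / (-50 − 0) = +0.01200
Head at (40, 115) = 53.2 + (-0.02000)·(40) + (+0.01200)·(115) = 53.78 m.
That is higher than the 53.2 m at P-1, so the point is upgradient.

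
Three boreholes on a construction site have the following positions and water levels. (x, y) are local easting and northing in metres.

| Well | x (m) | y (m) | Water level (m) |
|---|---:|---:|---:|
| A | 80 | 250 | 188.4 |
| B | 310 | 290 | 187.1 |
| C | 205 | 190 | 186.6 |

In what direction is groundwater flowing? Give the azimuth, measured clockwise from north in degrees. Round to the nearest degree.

149°

Differences from A: to B (Δx, Δy, Δh) = (230, 40, -1.3); to C = (125, -60, -1.8).
Determinant of the coordinate differences = 230·(-60) − 125·40 = -18800.
∂h/∂x = [(-1.3)·(-60) − (-1.8)·40] / -18800 = -0.007979
∂h/∂y = [230·(-1.8) − 125·(-1.3)] / -18800 = +0.01338
Flow direction (−∇h) has components (+0.007979 E, -0.01338 N).
Azimuth = atan2(E, N) = atan2(+0.007979, -0.01338) = 149.2° ≈ 149°.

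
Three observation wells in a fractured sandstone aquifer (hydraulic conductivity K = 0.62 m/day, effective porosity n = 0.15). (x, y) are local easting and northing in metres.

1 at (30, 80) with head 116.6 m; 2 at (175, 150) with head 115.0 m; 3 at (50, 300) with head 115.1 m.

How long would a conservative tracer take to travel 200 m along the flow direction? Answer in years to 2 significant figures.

Differences from 1: to 2 (Δx, Δy, Δh) = (145, 70, -1.6); to 3 = (20, 220, -1.5).
Determinant of the coordinate differences = 145·220 − 20·70 = 30500.
∂h/∂x = [(-1.6)·220 − (-1.5)·70] / 30500 = -0.008098
∂h/∂y = [145·(-1.5) − 20·(-1.6)] / 30500 = -0.006082
|∇h| = √(-0.008098² + -0.006082²) = 0.01013
Seepage velocity v = K·i/n = 0.62 × 0.01013 / 0.15 = 0.04187 m/day.
t = 200 / 0.04187 = 4777 days = 13.1 years.

13 years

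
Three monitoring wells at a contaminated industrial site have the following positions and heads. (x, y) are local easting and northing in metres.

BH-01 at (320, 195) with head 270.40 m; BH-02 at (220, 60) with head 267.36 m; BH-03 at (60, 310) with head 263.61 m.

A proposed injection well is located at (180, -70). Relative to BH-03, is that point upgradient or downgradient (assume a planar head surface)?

With h = a·x + b·y + c and BH-01 as origin, the differences give:
  (-100)·a + (-135)·b = -3.04
  (-260)·a + 115·b = -6.79
Eliminate b (×115 and ×(-135), subtract): -46600·a = -1266.250 → a = ∂h/∂x = +0.02717
Back-substitute: b = ∂h/∂y = +0.002391.
Head at (180, -70) = 270.40 + (+0.02717)·(-140) + (+0.002391)·(-265) = 265.96 m.
That is higher than the 263.61 m at BH-03, so the point is upgradient.

upgradient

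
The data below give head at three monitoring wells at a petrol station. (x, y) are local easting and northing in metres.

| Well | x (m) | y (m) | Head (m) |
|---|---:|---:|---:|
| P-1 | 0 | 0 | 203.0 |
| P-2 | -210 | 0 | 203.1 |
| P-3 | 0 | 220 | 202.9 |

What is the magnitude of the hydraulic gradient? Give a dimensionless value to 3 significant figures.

0.000658

∂h/∂x = (203.1 − 203.0) / (-210 − 0) = -0.0004762
∂h/∂y = (202.9 − 203.0) / (220 − 0) = -0.0004545
|∇h| = √(-0.0004762² + -0.0004545²) = 0.0006583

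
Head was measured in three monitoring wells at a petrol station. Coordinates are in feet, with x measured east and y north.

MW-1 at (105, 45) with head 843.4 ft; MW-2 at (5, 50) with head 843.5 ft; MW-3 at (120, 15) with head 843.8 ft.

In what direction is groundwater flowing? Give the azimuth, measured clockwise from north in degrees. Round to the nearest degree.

Taking MW-1 as reference: MW-2−MW-1 = (-100, 5, +0.1); MW-3−MW-1 = (15, -30, +0.4).
Determinant of the coordinate differences = (-100)·(-30) − 15·5 = 2925.
∂h/∂x = [(+0.1)·(-30) − (+0.4)·5] / 2925 = -0.001709
∂h/∂y = [(-100)·(+0.4) − 15·(+0.1)] / 2925 = -0.01419
Flow direction (−∇h) has components (+0.001709 E, +0.01419 N).
Azimuth = atan2(E, N) = atan2(+0.001709, +0.01419) = 6.9° ≈ 007°.

007°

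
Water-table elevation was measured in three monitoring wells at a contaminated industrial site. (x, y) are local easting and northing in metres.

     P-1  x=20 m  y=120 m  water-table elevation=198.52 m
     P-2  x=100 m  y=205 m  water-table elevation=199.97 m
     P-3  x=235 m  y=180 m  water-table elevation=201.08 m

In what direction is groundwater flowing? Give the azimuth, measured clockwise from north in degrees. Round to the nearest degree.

Three-point gradient (reference P-1): Δ to P-2 = (80, 85, +1.45), Δ to P-3 = (215, 60, +2.56).
∂h/∂x = +0.009692, ∂h/∂y = +0.007937 (det = -13475).
Flow direction (−∇h) has components (-0.009692 E, -0.007937 N).
Azimuth = atan2(E, N) = atan2(-0.009692, -0.007937) = 230.7° ≈ 231°.

231°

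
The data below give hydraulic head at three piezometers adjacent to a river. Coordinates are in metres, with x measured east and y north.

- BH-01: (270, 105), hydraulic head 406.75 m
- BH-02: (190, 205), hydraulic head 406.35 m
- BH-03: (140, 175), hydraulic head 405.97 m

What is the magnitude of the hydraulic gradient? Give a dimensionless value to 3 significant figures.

With h = a·x + b·y + c and BH-01 as origin, the differences give:
  (-80)·a + 100·b = -0.40
  (-130)·a + 70·b = -0.78
Eliminate b (×70 and ×100, subtract): 7400·a = 50.000 → a = ∂h/∂x = +0.006757
Back-substitute: b = ∂h/∂y = +0.001405.
|∇h| = √(0.006757² + 0.001405²) = 0.006902

0.00690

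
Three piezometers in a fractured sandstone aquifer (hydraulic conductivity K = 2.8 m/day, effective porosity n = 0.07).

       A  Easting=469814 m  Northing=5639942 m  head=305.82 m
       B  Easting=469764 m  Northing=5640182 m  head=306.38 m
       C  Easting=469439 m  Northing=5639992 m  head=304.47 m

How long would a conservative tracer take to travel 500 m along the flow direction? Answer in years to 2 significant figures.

6.7 years

Taking A as reference: B−A = (-50, 240, +0.56); C−A = (-375, 50, -1.35).
Determinant of the coordinate differences = (-50)·50 − (-375)·240 = 87500.
∂h/∂x = [(+0.56)·50 − (-1.35)·240] / 87500 = +0.004023
∂h/∂y = [(-50)·(-1.35) − (-375)·(+0.56)] / 87500 = +0.003171
|∇h| = √(0.004023² + 0.003171²) = 0.005122
Seepage velocity v = K·i/n = 2.8 × 0.005122 / 0.07 = 0.2049 m/day.
t = 500 / 0.2049 = 2440 days = 6.68 years.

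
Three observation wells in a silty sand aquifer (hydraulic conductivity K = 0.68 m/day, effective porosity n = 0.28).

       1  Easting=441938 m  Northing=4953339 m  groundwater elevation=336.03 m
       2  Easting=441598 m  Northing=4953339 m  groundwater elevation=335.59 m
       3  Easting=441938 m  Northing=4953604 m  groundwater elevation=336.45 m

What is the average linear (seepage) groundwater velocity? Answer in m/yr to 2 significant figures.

1.8 m/yr

∂h/∂x = (335.59 − 336.03) / (441598 − 441938) = +0.001294
∂h/∂y = (336.45 − 336.03) / (4953604 − 4953339) = +0.001585
|∇h| = √(0.001294² + 0.001585²) = 0.002046
Seepage velocity v = K·i/n = 0.68 × 0.002046 / 0.28 = 0.004969 m/day = 1.815 m/yr.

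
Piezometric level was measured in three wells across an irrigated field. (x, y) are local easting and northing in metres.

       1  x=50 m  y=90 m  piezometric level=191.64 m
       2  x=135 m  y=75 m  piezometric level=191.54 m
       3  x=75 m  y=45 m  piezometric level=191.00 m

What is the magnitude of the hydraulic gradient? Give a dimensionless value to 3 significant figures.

0.0151

With h = a·x + b·y + c and 1 as origin, the differences give:
  85·a + (-15)·b = -0.10
  25·a + (-45)·b = -0.64
Eliminate b (×(-45) and ×(-15), subtract): -3450·a = -5.100 → a = ∂h/∂x = +0.001478
Back-substitute: b = ∂h/∂y = +0.01504.
|∇h| = √(0.001478² + 0.01504²) = 0.01511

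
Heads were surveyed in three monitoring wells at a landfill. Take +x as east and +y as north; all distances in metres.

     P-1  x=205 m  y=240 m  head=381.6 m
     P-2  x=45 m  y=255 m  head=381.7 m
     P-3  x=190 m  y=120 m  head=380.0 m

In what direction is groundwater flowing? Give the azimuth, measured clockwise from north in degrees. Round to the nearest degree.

183°

Taking P-1 as reference: P-2−P-1 = (-160, 15, +0.1); P-3−P-1 = (-15, -120, -1.6).
Solve a·Δx + b·Δy = Δh: det = (-160)·(-120) − (-15)·15 = 19425.
∂h/∂x = [(+0.1)·(-120) − (-1.6)·15] / 19425 = +0.0006178
∂h/∂y = [(-160)·(-1.6) − (-15)·(+0.1)] / 19425 = +0.01326
Flow direction (−∇h) has components (-0.0006178 E, -0.01326 N).
Azimuth = atan2(E, N) = atan2(-0.0006178, -0.01326) = 182.7° ≈ 183°.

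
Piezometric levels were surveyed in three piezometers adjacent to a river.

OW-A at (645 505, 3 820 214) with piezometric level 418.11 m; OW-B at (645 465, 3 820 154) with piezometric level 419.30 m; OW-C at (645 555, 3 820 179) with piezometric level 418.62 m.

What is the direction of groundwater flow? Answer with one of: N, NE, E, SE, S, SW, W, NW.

Differences from OW-A: to OW-B (Δx, Δy, Δh) = (-40, -60, +1.19); to OW-C = (50, -35, +0.51).
Determinant of the coordinate differences = (-40)·(-35) − 50·(-60) = 4400.
∂h/∂x = [(+1.19)·(-35) − (+0.51)·(-60)] / 4400 = -0.002511
∂h/∂y = [(-40)·(+0.51) − 50·(+1.19)] / 4400 = -0.01816
Flow = −∇h = (+0.002511 east, +0.01816 north), which points north.

N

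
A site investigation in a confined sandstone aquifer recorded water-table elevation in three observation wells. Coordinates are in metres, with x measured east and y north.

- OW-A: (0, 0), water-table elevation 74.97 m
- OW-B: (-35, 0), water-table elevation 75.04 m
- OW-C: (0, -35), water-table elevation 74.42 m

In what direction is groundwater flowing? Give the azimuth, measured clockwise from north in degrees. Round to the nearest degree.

173°

∂h/∂x = (75.04 − 74.97) / (-35 − 0) = -0.002000
∂h/∂y = (74.42 − 74.97) / (-35 − 0) = +0.01571
Flow direction (−∇h) has components (+0.002000 E, -0.01571 N).
Azimuth = atan2(E, N) = atan2(+0.002000, -0.01571) = 172.7° ≈ 173°.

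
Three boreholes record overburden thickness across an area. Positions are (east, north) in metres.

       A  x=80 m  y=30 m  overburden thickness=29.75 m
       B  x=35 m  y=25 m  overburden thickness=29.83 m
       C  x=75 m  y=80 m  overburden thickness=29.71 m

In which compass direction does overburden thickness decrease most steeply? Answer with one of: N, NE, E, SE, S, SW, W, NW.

NE

With d = a·x + b·y + c and A as origin, the differences give:
  (-45)·a + (-5)·b = +0.08
  (-5)·a + 50·b = -0.04
Eliminate b (×50 and ×(-5), subtract): -2275·a = 3.800 → a = ∂d/∂x = -0.001670
Back-substitute: b = ∂d/∂y = -0.0009670.
Steepest decrease is along −∇f = (+0.001670 E, +0.0009670 N) → northeast.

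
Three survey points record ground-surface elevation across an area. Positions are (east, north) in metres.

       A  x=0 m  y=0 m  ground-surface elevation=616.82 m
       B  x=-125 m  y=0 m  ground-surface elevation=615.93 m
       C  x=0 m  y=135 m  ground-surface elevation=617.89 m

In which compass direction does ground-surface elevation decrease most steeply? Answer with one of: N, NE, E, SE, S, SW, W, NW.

SW

∂z/∂x = (615.93 − 616.82) / (-125 − 0) = +0.007120
∂z/∂y = (617.89 − 616.82) / (135 − 0) = +0.007926
Steepest decrease is along −∇f = (-0.007120 E, -0.007926 N) → southwest.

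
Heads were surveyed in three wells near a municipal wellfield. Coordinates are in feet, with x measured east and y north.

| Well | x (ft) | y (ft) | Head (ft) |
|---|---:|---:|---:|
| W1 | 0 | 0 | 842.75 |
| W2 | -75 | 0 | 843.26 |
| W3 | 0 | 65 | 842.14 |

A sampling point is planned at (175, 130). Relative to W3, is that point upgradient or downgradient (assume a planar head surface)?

downgradient

∂h/∂x = (843.26 − 842.75) / (-75 − 0) = -0.006800
∂h/∂y = (842.14 − 842.75) / (65 − 0) = -0.009385
Head at (175, 130) = 842.75 + (-0.006800)·(175) + (-0.009385)·(130) = 840.34 ft.
That is lower than the 842.14 ft at W3, so the point is downgradient.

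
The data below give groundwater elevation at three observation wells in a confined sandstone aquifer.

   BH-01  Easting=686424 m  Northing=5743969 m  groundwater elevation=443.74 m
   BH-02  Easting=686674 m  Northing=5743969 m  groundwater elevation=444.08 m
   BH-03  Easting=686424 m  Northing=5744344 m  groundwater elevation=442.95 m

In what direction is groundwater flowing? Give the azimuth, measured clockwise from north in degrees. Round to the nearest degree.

∂h/∂x = (444.08 − 443.74) / (686674 − 686424) = +0.001360
∂h/∂y = (442.95 − 443.74) / (5744344 − 5743969) = -0.002107
Flow direction (−∇h) has components (-0.001360 E, +0.002107 N).
Azimuth = atan2(E, N) = atan2(-0.001360, +0.002107) = 327.2° ≈ 327°.

327°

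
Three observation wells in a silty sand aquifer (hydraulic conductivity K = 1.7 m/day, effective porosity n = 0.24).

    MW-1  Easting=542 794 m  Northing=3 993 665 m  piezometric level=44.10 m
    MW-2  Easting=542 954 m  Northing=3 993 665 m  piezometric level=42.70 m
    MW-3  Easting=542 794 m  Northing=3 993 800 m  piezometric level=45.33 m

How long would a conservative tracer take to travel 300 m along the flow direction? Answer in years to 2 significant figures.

9.2 years

∂h/∂x = (42.70 − 44.10) / (542954 − 542794) = -0.008750
∂h/∂y = (45.33 − 44.10) / (3993800 − 3993665) = +0.009111
|∇h| = √(-0.008750² + 0.009111²) = 0.01263
Seepage velocity v = K·i/n = 1.7 × 0.01263 / 0.24 = 0.08946 m/day.
t = 300 / 0.08946 = 3353 days = 9.18 years.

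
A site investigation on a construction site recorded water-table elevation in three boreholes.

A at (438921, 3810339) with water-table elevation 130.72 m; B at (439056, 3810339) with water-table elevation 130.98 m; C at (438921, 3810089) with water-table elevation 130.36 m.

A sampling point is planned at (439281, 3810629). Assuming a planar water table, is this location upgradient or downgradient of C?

∂h/∂x = (130.98 − 130.72) / (439056 − 438921) = +0.001926
∂h/∂y = (130.36 − 130.72) / (3810089 − 3810339) = +0.001440
Head at (439281, 3810629) = 130.72 + (+0.001926)·(360) + (+0.001440)·(290) = 131.83 m.
That is higher than the 130.36 m at C, so the point is upgradient.

upgradient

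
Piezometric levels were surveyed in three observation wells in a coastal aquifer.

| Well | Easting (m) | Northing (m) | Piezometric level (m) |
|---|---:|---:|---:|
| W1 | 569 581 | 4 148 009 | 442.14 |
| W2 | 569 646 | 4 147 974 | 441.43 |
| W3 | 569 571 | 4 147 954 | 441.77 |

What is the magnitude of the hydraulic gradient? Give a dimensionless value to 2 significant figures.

Taking W1 as reference: W2−W1 = (65, -35, -0.71); W3−W1 = (-10, -55, -0.37).
Determinant of the coordinate differences = 65·(-55) − (-10)·(-35) = -3925.
∂h/∂x = [(-0.71)·(-55) − (-0.37)·(-35)] / -3925 = -0.006650
∂h/∂y = [65·(-0.37) − (-10)·(-0.71)] / -3925 = +0.007936
|∇h| = √(-0.006650² + 0.007936²) = 0.01035

0.010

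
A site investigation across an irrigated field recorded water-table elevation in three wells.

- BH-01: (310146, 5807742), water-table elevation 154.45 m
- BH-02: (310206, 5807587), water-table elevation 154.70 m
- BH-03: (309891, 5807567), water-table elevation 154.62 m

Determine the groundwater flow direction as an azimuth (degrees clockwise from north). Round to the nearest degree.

347°

With h = a·x + b·y + c and BH-01 as origin, the differences give:
  60·a + (-155)·b = +0.25
  (-255)·a + (-175)·b = +0.17
Eliminate b (×(-175) and ×(-155), subtract): -50025·a = -17.400 → a = ∂h/∂x = +0.0003478
Back-substitute: b = ∂h/∂y = -0.001478.
Flow direction (−∇h) has components (-0.0003478 E, +0.001478 N).
Azimuth = atan2(E, N) = atan2(-0.0003478, +0.001478) = 346.8° ≈ 347°.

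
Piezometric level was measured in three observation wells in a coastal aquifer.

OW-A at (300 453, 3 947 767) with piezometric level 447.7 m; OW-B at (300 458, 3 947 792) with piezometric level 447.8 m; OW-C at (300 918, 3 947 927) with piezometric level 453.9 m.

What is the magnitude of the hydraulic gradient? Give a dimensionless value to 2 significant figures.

Differences from OW-A: to OW-B (Δx, Δy, Δh) = (5, 25, +0.1); to OW-C = (465, 160, +6.2).
Solve a·Δx + b·Δy = Δh: det = 5·160 − 465·25 = -10825.
∂h/∂x = [(+0.1)·160 − (+6.2)·25] / -10825 = +0.01284
∂h/∂y = [5·(+6.2) − 465·(+0.1)] / -10825 = +0.001432
|∇h| = √(0.01284² + 0.001432²) = 0.01292

0.013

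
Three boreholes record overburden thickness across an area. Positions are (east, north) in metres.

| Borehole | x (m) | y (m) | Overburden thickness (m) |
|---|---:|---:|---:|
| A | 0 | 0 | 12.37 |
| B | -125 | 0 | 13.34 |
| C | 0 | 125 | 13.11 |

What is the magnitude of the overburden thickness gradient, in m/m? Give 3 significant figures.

0.00976 m/m

∂d/∂x = (13.34 − 12.37) / (-125 − 0) = -0.007760
∂d/∂y = (13.11 − 12.37) / (125 − 0) = +0.005920
|∇f| = √(-0.007760² + 0.005920²) = 0.00976 m/m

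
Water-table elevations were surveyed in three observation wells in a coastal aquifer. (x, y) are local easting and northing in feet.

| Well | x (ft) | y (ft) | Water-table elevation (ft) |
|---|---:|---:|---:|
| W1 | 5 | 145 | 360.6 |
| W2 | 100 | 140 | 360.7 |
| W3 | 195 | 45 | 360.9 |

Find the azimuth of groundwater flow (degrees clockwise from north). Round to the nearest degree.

318°

Differences from W1: to W2 (Δx, Δy, Δh) = (95, -5, +0.1); to W3 = (190, -100, +0.3).
Determinant of the coordinate differences = 95·(-100) − 190·(-5) = -8550.
∂h/∂x = [(+0.1)·(-100) − (+0.3)·(-5)] / -8550 = +0.0009942
∂h/∂y = [95·(+0.3) − 190·(+0.1)] / -8550 = -0.001111
Flow direction (−∇h) has components (-0.0009942 E, +0.001111 N).
Azimuth = atan2(E, N) = atan2(-0.0009942, +0.001111) = 318.2° ≈ 318°.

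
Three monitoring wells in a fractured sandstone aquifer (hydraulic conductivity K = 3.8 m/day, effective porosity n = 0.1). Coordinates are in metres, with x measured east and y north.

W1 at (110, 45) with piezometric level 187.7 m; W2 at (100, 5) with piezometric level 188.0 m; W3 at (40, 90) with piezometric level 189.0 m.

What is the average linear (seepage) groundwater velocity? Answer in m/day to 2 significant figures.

0.77 m/day

Taking W1 as reference: W2−W1 = (-10, -40, +0.3); W3−W1 = (-70, 45, +1.3).
Solve a·Δx + b·Δy = Δh: det = (-10)·45 − (-70)·(-40) = -3250.
∂h/∂x = [(+0.3)·45 − (+1.3)·(-40)] / -3250 = -0.02015
∂h/∂y = [(-10)·(+1.3) − (-70)·(+0.3)] / -3250 = -0.002462
|∇h| = √(-0.02015² + -0.002462²) = 0.0203
Seepage velocity v = K·i/n = 3.8 × 0.0203 / 0.1 = 0.7714 m/day.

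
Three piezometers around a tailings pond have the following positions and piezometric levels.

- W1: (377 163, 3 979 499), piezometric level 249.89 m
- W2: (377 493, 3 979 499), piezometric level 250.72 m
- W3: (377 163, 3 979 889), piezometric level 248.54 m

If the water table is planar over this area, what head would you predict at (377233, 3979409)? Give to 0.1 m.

∂h/∂x = (250.72 − 249.89) / (377493 − 377163) = +0.002515
∂h/∂y = (248.54 − 249.89) / (3979889 − 3979499) = -0.003462
h(377233, 3979409) = 249.89 + (+0.002515)·(70) + (-0.003462)·(-90) = 249.89 +0.176 +0.312 = 250.378 m.

250.4 m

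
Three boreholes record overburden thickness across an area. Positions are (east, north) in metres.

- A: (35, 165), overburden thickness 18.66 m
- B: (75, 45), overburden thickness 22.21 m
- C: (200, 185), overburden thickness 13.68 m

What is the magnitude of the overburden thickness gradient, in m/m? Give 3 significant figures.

0.0459 m/m

With d = a·x + b·y + c and A as origin, the differences give:
  40·a + (-120)·b = +3.55
  165·a + 20·b = -4.98
Eliminate b (×20 and ×(-120), subtract): 20600·a = -526.600 → a = ∂d/∂x = -0.02556
Back-substitute: b = ∂d/∂y = -0.03810.
|∇f| = √(-0.02556² + -0.03810²) = 0.04588 m/m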